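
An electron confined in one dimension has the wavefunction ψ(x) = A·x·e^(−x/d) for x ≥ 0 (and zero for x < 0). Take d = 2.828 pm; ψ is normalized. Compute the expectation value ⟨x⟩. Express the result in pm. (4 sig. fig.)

⟨x⟩ ≈ 4.242 pm

The expectation value is the |ψ|²-weighted average of x: ∫ x|ψ|² dx.
Evaluating both integrals, ⟨x⟩ = 3·d/2.
With d = 2.828, ⟨x⟩ = 4.2420.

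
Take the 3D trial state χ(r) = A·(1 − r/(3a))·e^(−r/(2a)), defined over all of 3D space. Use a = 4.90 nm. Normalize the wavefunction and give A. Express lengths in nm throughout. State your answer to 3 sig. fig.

We need A² ∫|f|² 4πr² dr = 1, taking the integral from 0 to ∞.
Carrying out the integral gives A² · 8·π·a^3/3.
So A² = (8·π·a^3/3)^(−1).
With a = 4.90: A² = 0.001015 and A = 0.03185.

A ≈ 0.0319 nm^(-3/2)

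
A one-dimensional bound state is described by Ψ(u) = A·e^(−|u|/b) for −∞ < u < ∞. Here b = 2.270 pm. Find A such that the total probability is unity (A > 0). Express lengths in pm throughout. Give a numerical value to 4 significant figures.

Require ∫ |Ψ|² du = 1 over the whole domain.
Recall ∫₀^∞ u^m e^(−u/β) du = m!·β^(m+1), carrying out the integral gives A² · b.
Hence A² = 1/[b].
Substituting b = 2.270 gives A² = 0.44053, so A = 0.66372.

A ≈ 0.6637 pm^(-1/2)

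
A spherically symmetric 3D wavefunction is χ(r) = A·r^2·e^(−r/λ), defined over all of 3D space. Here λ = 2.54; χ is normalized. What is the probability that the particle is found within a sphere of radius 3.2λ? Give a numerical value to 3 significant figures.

P = ∫ |χ|² 4πr² dr over r ≤ 3.2λ.
Normalization gives A² = 1/(45·π·λ^7/2).
Substituting u = r/λ, A², 4π and the length scale all cancel in the ratio: P = ∫_{0}^{3.2} u^6·e^(-2·u) du / ∫_{0}^{∞} u^6·e^(-2·u) du.
Using ∫ u^6·e^(-2·u) du = -(4·u^6 + 12·u^5 + 30·u^4 + 60·u^3 + 90·u^2 + 90·u + 45)·e^(-2·u)/8, the numerator is ≈ 2.5744 and the denominator is 45/8.
Taking the ratio yields P = 0.4577.

P ≈ 0.458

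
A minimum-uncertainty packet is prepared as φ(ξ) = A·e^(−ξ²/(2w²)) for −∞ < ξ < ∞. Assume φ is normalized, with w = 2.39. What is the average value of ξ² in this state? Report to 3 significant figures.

By definition ⟨ξ²⟩ = ∫ ξ^2 |φ(ξ)|² dξ.
With ∫_{−∞}^{∞} ξ^(2m) e^(−αξ²) dξ = (2m−1)!!·√π / (2^m α^(m+1/2)), the ratio of the moment integral to the normalization integral gives ⟨ξ²⟩ = w^2/2.
Putting w = 2.39 gives 2.856.

⟨ξ^2⟩ ≈ 2.86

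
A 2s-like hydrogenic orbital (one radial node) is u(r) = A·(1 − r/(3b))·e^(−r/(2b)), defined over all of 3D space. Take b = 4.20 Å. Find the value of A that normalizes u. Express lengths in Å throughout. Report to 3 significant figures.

We need A² ∫|f|² 4πr² dr = 1, taking the integral from 0 to ∞.
In 3D with spherical symmetry the volume element is 4πr² dr.
Recall ∫₀^∞ r^m e^(−r/β) dr = m!·β^(m+1), ∫|u|² 4πr² dr = A²·(8·π·b^3/3).
Plugging in b = 4.20 yields A = 0.04014.

A ≈ 0.0401 Å^(-3/2)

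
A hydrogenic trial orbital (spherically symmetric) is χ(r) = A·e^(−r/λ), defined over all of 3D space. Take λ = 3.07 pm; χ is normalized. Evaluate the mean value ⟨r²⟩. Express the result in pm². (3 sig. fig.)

The expectation value is the |χ|²-weighted average of r^2: ∫ r^2|χ|² 4πr² dr.
With ∫₀^∞ r^4 e^(−αr) dr = 4!/α^5, the ratio of the moment integral to the normalization integral gives ⟨r²⟩ = 3·λ^2.
With λ = 3.07, ⟨r^2⟩ = 28.27.

⟨r^2⟩ ≈ 28.3 pm^2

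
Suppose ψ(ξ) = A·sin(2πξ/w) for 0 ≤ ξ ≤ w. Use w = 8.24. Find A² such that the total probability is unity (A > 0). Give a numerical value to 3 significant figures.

A^2 ≈ 0.243

We need A² ∫|f|² dξ = 1, taking the integral from 0 to w.
Using sin²θ = (1 − cos 2θ)/2, the integral (without the A² prefactor) comes out to w/2.
With w = 8.24: A² = 0.2427 and A = 0.4927.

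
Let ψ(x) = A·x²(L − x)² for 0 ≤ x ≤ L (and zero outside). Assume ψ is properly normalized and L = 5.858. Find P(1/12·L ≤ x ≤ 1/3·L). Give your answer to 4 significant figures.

P = ∫_{1/12·L}^{1/3·L} |ψ(x)|² dx.
The normalization integral ∫|ψ|²dx over the whole domain equals L^9/630·A², and A² cancels in the ratio.
Let u = x/L; then A² and the length scale cancel, so P = ∫_{1/12}^{1/3} u^4·(1 - u)^4 du ÷ ∫_{0}^{1} u^4·(1 - u)^4 du.
With ∫ u^4·(1 - u)^4 du = u^5·(70·u^4 - 315·u^3 + 540·u^2 - 420·u + 126)/630 + C, the region integral is ≈ 0.000229311 and the full one is 1/630.
Evaluating gives P = 0.14447.

P ≈ 0.1445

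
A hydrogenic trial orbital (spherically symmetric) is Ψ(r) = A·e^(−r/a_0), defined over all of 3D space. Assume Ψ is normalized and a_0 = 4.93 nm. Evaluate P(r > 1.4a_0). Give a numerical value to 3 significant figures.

P ≈ 0.469

With dV = 4πr²dr, the probability is ∫|Ψ|² dV over r > 1.4a_0.
The full normalization integral is A²·[π·a_0^3] = 1, fixing A².
Substituting u = r/a_0, A², 4π and the length scale all cancel in the ratio: P = ∫_{1.4}^{∞} u^2·e^(-2·u) du / ∫_{0}^{∞} u^2·e^(-2·u) du.
Using ∫ u^2·e^(-2·u) du = -(2·u^2 + 2·u + 1)·e^(-2·u)/4, the numerator is 193·e^(-14/5)/100 and the denominator is 1/4.
Taking the ratio yields P = 0.4695.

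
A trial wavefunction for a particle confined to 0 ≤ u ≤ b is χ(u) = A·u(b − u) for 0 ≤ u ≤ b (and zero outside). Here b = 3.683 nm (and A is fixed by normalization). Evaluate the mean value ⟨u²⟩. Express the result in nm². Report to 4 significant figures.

By definition ⟨u²⟩ = ∫ u^2 |χ(u)|² du.
Since the A² factors cancel between numerator and denominator, ⟨u²⟩ = 2·b^2/7.
With b = 3.683, ⟨u^2⟩ = 3.8756.

⟨u^2⟩ ≈ 3.876 nm^2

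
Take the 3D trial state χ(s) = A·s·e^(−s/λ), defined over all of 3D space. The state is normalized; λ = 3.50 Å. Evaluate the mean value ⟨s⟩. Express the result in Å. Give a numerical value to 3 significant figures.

⟨s⟩ ≈ 8.75 Å

⟨s⟩ = ∫ s |χ|² 4πs² ds over the full domain.
Recall ∫₀^∞ s^m e^(−s/β) ds = m!·β^(m+1), the ratio of the moment integral to the normalization integral gives ⟨s⟩ = 5·λ/2.
With λ = 3.50, ⟨s⟩ = 8.750.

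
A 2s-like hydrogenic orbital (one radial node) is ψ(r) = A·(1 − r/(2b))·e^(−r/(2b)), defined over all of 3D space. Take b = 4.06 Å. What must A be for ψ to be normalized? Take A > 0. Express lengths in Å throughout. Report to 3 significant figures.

The normalization condition is ∫|ψ|² 4πr² dr = 1 from 0 to ∞.
The integral (without the A² prefactor) comes out to 8·π·b^3.
Setting this equal to 1 gives A² = 1/(8·π·b^3).
With b = 4.06: A² = 0.0005945 and A = 0.02438.

A ≈ 0.0244 Å^(-3/2)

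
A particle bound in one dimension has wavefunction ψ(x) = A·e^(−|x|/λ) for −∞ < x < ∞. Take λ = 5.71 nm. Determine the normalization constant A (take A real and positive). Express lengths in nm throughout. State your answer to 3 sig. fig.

Require ∫ |ψ|² dx = 1 over the whole domain.
With ψ = A·e^(−|x|/λ), the integral evaluates to A²·[λ].
So A² = (λ)^(−1).
Plugging in λ = 5.71 yields A = 0.4185.

A ≈ 0.418 nm^(-1/2)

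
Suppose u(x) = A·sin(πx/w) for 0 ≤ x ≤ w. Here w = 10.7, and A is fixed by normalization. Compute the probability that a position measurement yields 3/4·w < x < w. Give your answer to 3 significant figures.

P ≈ 0.0908

The probability is P = ∫ |u|² dx over [3/4·w, w].
The normalization integral ∫|u|²dx over the whole domain equals w/2·A², and A² cancels in the ratio.
Substituting t = x/w, A² and the length scale cancel in the ratio: P = ∫_{3/4}^{1} sin(π·t)^2 dt / ∫_{0}^{1} sin(π·t)^2 dt.
Using ∫ sin(π·t)^2 dt = t/2 - sin(2·π·t)/(4·π), the numerator is 1/8 - 1/(4·π) and the denominator is 1/2.
Taking the ratio, P = (-2 + π)/(4·π).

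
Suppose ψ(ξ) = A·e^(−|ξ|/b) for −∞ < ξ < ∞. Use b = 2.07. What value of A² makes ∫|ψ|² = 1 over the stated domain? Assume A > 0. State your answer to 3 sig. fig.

The normalization condition is ∫|ψ|² dξ = 1 from −∞ to ∞.
With ∫₀^∞ ξ^0 e^(−αξ) dξ = 0!/α^1, carrying out the integral gives A² · b.
Setting this equal to 1 gives A² = 1/(b).
Substituting b = 2.07 gives A² = 0.4831, so A = 0.6950.

A^2 ≈ 0.483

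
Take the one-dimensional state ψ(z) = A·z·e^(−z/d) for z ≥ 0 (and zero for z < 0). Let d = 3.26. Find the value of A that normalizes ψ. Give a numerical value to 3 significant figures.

We need A² ∫|f|² dz = 1, taking the integral from 0 to ∞.
With ψ = A·z·e^(−z/d), the integral evaluates to A²·[d^3/4].
So A² = (d^3/4)^(−1).
With d = 3.26: A² = 0.1155 and A = 0.3398.

A ≈ 0.340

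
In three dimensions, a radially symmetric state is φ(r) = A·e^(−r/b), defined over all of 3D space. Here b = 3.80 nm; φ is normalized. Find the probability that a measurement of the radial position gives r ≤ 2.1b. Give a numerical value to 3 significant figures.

P = ∫ |φ|² 4πr² dr over r ≤ 2.1b.
A² is fixed by ∫₀^∞ 4πr²|φ|² dr = 1, i.e. A² = (π·b^3)^(−1).
In terms of u = r/b (A², 4π and the length scale all cancel between numerator and denominator), P = [∫_{0}^{2.1} u^2·e^(-2·u) du] / [∫_{0}^{∞} u^2·e^(-2·u) du].
With ∫ u^2·e^(-2·u) du = -(2·u^2 + 2·u + 1)·e^(-2·u)/4 + C, the region integral is 1/4 - 701·e^(-21/5)/200 and the full one is 1/4.
The region integral divided by the full integral gives P = 0.7898.

P ≈ 0.790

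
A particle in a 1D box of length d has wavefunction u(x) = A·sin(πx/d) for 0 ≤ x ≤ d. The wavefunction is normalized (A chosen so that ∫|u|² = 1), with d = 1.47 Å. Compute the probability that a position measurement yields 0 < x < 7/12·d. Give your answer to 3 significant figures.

P = ∫_{0}^{7/12·d} |u(x)|² dx.
Since A² = 1/(d/2), this is the region integral divided by the full normalization integral.
Substituting t = x/d, A² and the length scale cancel in the ratio: P = ∫_{0}^{7/12} sin(π·t)^2 dt / ∫_{0}^{1} sin(π·t)^2 dt.
Using ∫ sin(π·t)^2 dt = t/2 - sin(2·π·t)/(4·π), the numerator is 1/(8·π) + 7/24 and the denominator is 1/2.
This works out to P = (3 + 7·π)/(12·π).

P ≈ 0.663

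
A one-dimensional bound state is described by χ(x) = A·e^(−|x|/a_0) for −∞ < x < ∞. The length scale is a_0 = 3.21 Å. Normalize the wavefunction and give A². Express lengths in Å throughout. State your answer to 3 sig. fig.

A^2 ≈ 0.312 Å^(-1)

The normalization condition is ∫|χ|² dx = 1 from −∞ to ∞.
∫|χ|² dx = A²·(a_0).
Plugging in a_0 = 3.21 yields A = 0.5581.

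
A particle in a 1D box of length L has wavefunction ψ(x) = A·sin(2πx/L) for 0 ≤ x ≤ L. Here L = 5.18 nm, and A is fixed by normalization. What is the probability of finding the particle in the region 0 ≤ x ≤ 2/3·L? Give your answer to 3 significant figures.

|ψ|² is the probability density, so P = ∫_{0}^{2/3·L} |ψ|² dx.
Since A² = 1/(L/2), this is the region integral divided by the full normalization integral.
Substituting u = x/L, A² and the length scale cancel in the ratio: P = ∫_{0}^{2/3} sin(2·π·u)^2 du / ∫_{0}^{1} sin(2·π·u)^2 du.
An antiderivative of sin(2·π·u)^2 is u/2 - sin(4·π·u)/(8·π); evaluating from 0 to 2/3 gives -√(3)/(16·π) + 1/3, while the full integral is 1/2.
Taking the ratio, P = -√(3)/(8·π) + 2/3.

P ≈ 0.598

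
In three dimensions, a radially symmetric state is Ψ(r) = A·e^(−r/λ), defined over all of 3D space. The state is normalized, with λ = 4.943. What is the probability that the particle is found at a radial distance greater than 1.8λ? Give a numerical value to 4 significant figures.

Integrate the radial probability density 4πr²|Ψ|² over r > 1.8λ.
A² is fixed by ∫₀^∞ 4πr²|Ψ|² dr = 1, i.e. A² = (π·λ^3)^(−1).
Substituting u = r/λ, A², 4π and the length scale all cancel in the ratio: P = ∫_{1.8}^{∞} u^2·e^(-2·u) du / ∫_{0}^{∞} u^2·e^(-2·u) du.
Using ∫ u^2·e^(-2·u) du = -(2·u^2 + 2·u + 1)·e^(-2·u)/4, the numerator is 277·e^(-18/5)/100 and the denominator is 1/4.
The region integral divided by the full integral gives P = 0.30275.

P ≈ 0.3027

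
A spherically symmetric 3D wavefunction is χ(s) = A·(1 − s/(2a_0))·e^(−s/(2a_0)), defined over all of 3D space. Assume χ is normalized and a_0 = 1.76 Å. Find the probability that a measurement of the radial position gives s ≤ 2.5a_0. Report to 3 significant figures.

P = ∫ |χ|² 4πs² ds over s ≤ 2.5a_0.
A² is fixed by ∫₀^∞ 4πs²|χ|² ds = 1, i.e. A² = (8·π·a_0^3)^(−1).
Substituting u = s/a_0, A², 4π and the length scale all cancel in the ratio: P = ∫_{0}^{2.5} u^2·(1 - u/2)^2·e^(-u) du / ∫_{0}^{∞} u^2·(1 - u/2)^2·e^(-u) du.
Using ∫ u^2·(1 - u/2)^2·e^(-u) du = -(u^4/4 + u^2 + 2·u + 2)·e^(-u), the numerator is 2 - 1473·e^(-5/2)/64 and the denominator is 2.
The region integral divided by the full integral gives P = 0.05538.

P ≈ 0.0554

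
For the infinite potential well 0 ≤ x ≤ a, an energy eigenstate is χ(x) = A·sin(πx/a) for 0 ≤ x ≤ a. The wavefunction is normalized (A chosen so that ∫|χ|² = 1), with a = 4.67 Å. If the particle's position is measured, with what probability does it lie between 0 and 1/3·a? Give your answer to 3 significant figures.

|χ|² is the probability density, so P = ∫_{0}^{1/3·a} |χ|² dx.
The normalization integral ∫|χ|²dx over the whole domain equals a/2·A², and A² cancels in the ratio.
In terms of u = x/a (A² and the length scale cancel between numerator and denominator), P = [∫_{0}^{1/3} sin(π·u)^2 du] / [∫_{0}^{1} sin(π·u)^2 du].
An antiderivative of sin(π·u)^2 is u/2 - sin(2·π·u)/(4·π); evaluating from 0 to 1/3 gives -√(3)/(8·π) + 1/6, while the full integral is 1/2.
This works out to P = (-√(3)/4 + π/3)/π.

P ≈ 0.196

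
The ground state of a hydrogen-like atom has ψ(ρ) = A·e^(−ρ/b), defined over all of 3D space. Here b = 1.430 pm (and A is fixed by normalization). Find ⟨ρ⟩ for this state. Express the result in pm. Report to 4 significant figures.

By definition ⟨ρ⟩ = ∫ ρ |ψ(ρ)|² 4πρ² dρ.
The ratio of the moment integral to the normalization integral gives ⟨ρ⟩ = 3·b/2.
Putting b = 1.430 gives 2.1450.

⟨ρ⟩ ≈ 2.145 pm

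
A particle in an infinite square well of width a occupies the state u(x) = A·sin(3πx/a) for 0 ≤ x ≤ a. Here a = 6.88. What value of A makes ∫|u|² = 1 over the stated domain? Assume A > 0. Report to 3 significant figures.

Normalization requires ∫|u|² dx = 1, integrated from 0 to a.
Carrying out the integral gives A² · a/2.
So A² = (a/2)^(−1).
Plugging in a = 6.88 yields A = 0.5392.

A ≈ 0.539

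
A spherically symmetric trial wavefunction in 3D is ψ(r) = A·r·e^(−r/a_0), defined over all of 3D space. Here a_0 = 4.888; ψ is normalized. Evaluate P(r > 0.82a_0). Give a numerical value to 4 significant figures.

P ≈ 0.9740

With dV = 4πr²dr, the probability is ∫|ψ|² dV over r > 0.82a_0.
A² is fixed by ∫₀^∞ 4πr²|ψ|² dr = 1, i.e. A² = (3·π·a_0^5)^(−1).
Let u = r/a_0; then A², 4π and the length scale all cancel, so P = ∫_{0.82}^{∞} u^4·e^(-2·u) du ÷ ∫_{0}^{∞} u^4·e^(-2·u) du.
An antiderivative of u^4·e^(-2·u) is -(u^4/2 + u^3 + 3·u^2/2 + 3·u/2 + 3/4)·e^(-2·u); evaluating from 0.82 to ∞ gives ≈ 0.730534, while the full integral is 3/4.
This evaluates to P = 0.97405.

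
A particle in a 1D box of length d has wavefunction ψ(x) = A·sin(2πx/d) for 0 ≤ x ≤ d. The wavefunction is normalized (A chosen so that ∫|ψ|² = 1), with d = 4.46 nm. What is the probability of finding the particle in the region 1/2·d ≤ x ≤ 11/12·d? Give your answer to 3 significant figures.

P = ∫_{1/2·d}^{11/12·d} |ψ(x)|² dx.
The normalization integral ∫|ψ|²dx over the whole domain equals d/2·A², and A² cancels in the ratio.
Substituting u = x/d, A² and the length scale cancel in the ratio: P = ∫_{1/2}^{11/12} sin(2·π·u)^2 du / ∫_{0}^{1} sin(2·π·u)^2 du.
Using ∫ sin(2·π·u)^2 du = u/2 - sin(4·π·u)/(8·π), the numerator is √(3)/(16·π) + 5/24 and the denominator is 1/2.
The result is P = √(3)/(8·π) + 5/12.

P ≈ 0.486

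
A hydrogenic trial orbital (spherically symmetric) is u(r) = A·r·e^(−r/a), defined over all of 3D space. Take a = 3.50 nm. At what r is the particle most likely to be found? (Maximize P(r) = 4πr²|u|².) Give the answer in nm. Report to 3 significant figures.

r ≈ 7.00 nm

Differentiate P(r) = 4πr²|u|² with respect to r and set to zero.
Solving yields r = 2·a.
With a = 3.50, the most probable radial distance is 7.000 nm.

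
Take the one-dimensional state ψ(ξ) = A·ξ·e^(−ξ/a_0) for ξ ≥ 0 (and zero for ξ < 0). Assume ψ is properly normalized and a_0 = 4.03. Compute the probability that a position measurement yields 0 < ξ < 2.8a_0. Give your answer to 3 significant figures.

P ≈ 0.918

P = ∫_{0}^{2.8a_0} |ψ(ξ)|² dξ.
The normalization integral ∫|ψ|²dξ over the whole domain equals a_0^3/4·A², and A² cancels in the ratio.
In terms of u = ξ/a_0 (A² and the length scale cancel between numerator and denominator), P = [∫_{0}^{2.8} u^2·e^(-2·u) du] / [∫_{0}^{∞} u^2·e^(-2·u) du].
An antiderivative of u^2·e^(-2·u) is -(2·u^2 + 2·u + 1)·e^(-2·u)/4; evaluating from 0 to 2.8 gives 1/4 - 557·e^(-28/5)/100, while the full integral is 1/4.
Evaluating gives P = 0.9176.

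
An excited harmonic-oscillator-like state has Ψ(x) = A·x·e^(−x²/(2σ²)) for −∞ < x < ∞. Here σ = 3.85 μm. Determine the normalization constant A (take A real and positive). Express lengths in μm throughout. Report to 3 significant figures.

Require ∫ |Ψ|² dx = 1 over the whole domain.
The integral (without the A² prefactor) comes out to √(π)·σ^3/2.
With σ = 3.85: A² = 0.01977 and A = 0.1406.

A ≈ 0.141 μm^(-3/2)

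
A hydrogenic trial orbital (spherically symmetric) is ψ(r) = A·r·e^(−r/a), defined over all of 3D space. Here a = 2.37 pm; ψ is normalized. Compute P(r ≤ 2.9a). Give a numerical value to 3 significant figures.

P ≈ 0.687

With dV = 4πr²dr, the probability is ∫|ψ|² dV over r ≤ 2.9a.
The full normalization integral is A²·[3·π·a^5] = 1, fixing A².
Let u = r/a; then A², 4π and the length scale all cancel, so P = ∫_{0}^{2.9} u^4·e^(-2·u) du ÷ ∫_{0}^{∞} u^4·e^(-2·u) du.
With ∫ u^4·e^(-2·u) du = -(u^4/2 + u^3 + 3·u^2/2 + 3·u/2 + 3/4)·e^(-2·u) + C, the region integral is ≈ 0.51546 and the full one is 3/4.
This evaluates to P = 0.6873.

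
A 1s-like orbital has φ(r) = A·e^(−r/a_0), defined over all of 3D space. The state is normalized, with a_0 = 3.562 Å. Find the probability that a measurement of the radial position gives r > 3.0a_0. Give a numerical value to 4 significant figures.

P ≈ 0.06197

Integrate the radial probability density 4πr²|φ|² over r > 3.0a_0.
Normalization gives A² = 1/(π·a_0^3).
Substituting u = r/a_0, A², 4π and the length scale all cancel in the ratio: P = ∫_{3.0}^{∞} u^2·e^(-2·u) du / ∫_{0}^{∞} u^2·e^(-2·u) du.
Using ∫ u^2·e^(-2·u) du = -(2·u^2 + 2·u + 1)·e^(-2·u)/4, the numerator is 25·e^(-6)/4 and the denominator is 1/4.
This evaluates to P = 0.061969.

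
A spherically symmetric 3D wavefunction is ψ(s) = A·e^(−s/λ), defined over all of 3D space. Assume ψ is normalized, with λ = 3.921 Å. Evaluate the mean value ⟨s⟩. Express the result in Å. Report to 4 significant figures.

The expectation value is the |ψ|²-weighted average of s: ∫ s|ψ|² 4πs² ds.
With ∫₀^∞ s^3 e^(−αs) ds = 3!/α^4, since the A² factors cancel between numerator and denominator, ⟨s⟩ = 3·λ/2.
Putting λ = 3.921 gives 5.8815.

⟨s⟩ ≈ 5.882 Å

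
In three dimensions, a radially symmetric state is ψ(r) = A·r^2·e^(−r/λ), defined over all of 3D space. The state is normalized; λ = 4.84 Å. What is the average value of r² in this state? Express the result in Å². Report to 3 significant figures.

⟨r^2⟩ ≈ 328 Å^2

⟨r²⟩ = ∫ r^2 |ψ|² 4πr² dr over the full domain.
Since the A² factors cancel between numerator and denominator, ⟨r²⟩ = 14·λ^2.
Putting λ = 4.84 gives 328.0.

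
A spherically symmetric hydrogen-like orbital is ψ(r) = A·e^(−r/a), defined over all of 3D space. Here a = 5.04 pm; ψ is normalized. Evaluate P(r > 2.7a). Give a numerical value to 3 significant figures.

P ≈ 0.0948

With dV = 4πr²dr, the probability is ∫|ψ|² dV over r > 2.7a.
Normalization gives A² = 1/(π·a^3).
Substituting u = r/a, A², 4π and the length scale all cancel in the ratio: P = ∫_{2.7}^{∞} u^2·e^(-2·u) du / ∫_{0}^{∞} u^2·e^(-2·u) du.
An antiderivative of u^2·e^(-2·u) is -(2·u^2 + 2·u + 1)·e^(-2·u)/4; evaluating from 2.7 to ∞ gives 1049·e^(-27/5)/200, while the full integral is 1/4.
This evaluates to P = 0.09476.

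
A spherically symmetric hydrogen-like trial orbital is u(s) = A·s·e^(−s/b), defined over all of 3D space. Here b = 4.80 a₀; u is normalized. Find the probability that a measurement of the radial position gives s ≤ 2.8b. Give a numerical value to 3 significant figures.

P ≈ 0.658

With dV = 4πs²ds, the probability is ∫|u|² dV over s ≤ 2.8b.
A² is fixed by ∫₀^∞ 4πs²|u|² ds = 1, i.e. A² = (3·π·b^5)^(−1).
Let t = s/b; then A², 4π and the length scale all cancel, so P = ∫_{0}^{2.8} t^4·e^(-2·t) dt ÷ ∫_{0}^{∞} t^4·e^(-2·t) dt.
An antiderivative of t^4·e^(-2·t) is -(t^4/2 + t^3 + 3·t^2/2 + 3·t/2 + 3/4)·e^(-2·t); evaluating from 0 to 2.8 gives ≈ 0.49339, while the full integral is 3/4.
Taking the ratio yields P = 0.6578.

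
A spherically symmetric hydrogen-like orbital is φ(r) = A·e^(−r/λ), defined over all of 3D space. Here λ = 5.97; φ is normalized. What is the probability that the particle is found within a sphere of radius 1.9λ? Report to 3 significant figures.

P ≈ 0.731

Integrate the radial probability density 4πr²|φ|² over r ≤ 1.9λ.
A² is fixed by ∫₀^∞ 4πr²|φ|² dr = 1, i.e. A² = (π·λ^3)^(−1).
Let u = r/λ; then A², 4π and the length scale all cancel, so P = ∫_{0}^{1.9} u^2·e^(-2·u) du ÷ ∫_{0}^{∞} u^2·e^(-2·u) du.
Using ∫ u^2·e^(-2·u) du = -(2·u^2 + 2·u + 1)·e^(-2·u)/4, the numerator is 1/4 - 601·e^(-19/5)/200 and the denominator is 1/4.
The region integral divided by the full integral gives P = 0.7311.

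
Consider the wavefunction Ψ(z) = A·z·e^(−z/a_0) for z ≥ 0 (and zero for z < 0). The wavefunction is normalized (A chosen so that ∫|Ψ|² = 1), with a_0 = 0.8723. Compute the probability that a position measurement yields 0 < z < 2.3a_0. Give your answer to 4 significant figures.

The probability is P = ∫ |Ψ|² dz over [0, 2.3a_0].
Since A² = 1/(a_0^3/4), this is the region integral divided by the full normalization integral.
In terms of u = z/a_0 (A² and the length scale cancel between numerator and denominator), P = [∫_{0}^{2.3} u^2·e^(-2·u) du] / [∫_{0}^{∞} u^2·e^(-2·u) du].
Using ∫ u^2·e^(-2·u) du = -(2·u^2 + 2·u + 1)·e^(-2·u)/4, the numerator is 1/4 - 809·e^(-23/5)/200 and the denominator is 1/4.
The result is P = 0.83736.

P ≈ 0.8374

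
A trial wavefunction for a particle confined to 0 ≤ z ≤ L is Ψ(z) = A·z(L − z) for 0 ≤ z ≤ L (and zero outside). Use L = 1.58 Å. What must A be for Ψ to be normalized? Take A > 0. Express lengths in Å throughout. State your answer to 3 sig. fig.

A ≈ 1.75 Å^(-5/2)

The normalization condition is ∫|Ψ|² dz = 1 from 0 to L.
Expanding the polynomial and integrating term by term, ∫|Ψ|² dz = A²·(L^5/30).
So A² = (L^5/30)^(−1).
Substituting L = 1.58 gives A² = 3.047, so A = 1.745.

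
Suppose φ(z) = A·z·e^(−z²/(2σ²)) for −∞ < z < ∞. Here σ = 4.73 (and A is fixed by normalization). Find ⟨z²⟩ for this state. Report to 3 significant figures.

⟨z²⟩ = ∫ z^2 |φ|² dz over the full domain.
Using the Gaussian integral ∫_{−∞}^{∞} e^(−αz²) dz = √(π/α), the ratio of the moment integral to the normalization integral gives ⟨z²⟩ = 3·σ^2/2.
With σ = 4.73, ⟨z^2⟩ = 33.56.

⟨z^2⟩ ≈ 33.6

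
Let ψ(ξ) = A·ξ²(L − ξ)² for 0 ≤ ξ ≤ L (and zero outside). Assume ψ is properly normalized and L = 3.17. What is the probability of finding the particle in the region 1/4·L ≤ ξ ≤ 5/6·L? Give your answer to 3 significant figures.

P = ∫_{1/4·L}^{5/6·L} |ψ(ξ)|² dξ.
With A² fixed by ∫|ψ|² = 1, i.e. A² = (L^9/630)^(−1), substitute and integrate.
Let u = ξ/L; then A² and the length scale cancel, so P = ∫_{1/4}^{5/6} u^4·(1 - u)^4 du ÷ ∫_{0}^{1} u^4·(1 - u)^4 du.
With ∫ u^4·(1 - u)^4 du = u^5·(70·u^4 - 315·u^3 + 540·u^2 - 420·u + 126)/630 + C, the region integral is ≈ 0.0014954 and the full one is 1/630.
Evaluating gives P = 0.9421.

P ≈ 0.942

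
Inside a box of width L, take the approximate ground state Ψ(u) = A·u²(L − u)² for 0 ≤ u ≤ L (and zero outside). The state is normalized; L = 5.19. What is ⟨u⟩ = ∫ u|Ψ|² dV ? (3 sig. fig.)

⟨u⟩ = ∫ u |Ψ|² du over the full domain.
Expanding the polynomial and integrating term by term, the ratio of the moment integral to the normalization integral gives ⟨u⟩ = L/2.
Putting L = 5.19 gives 2.595.

⟨u⟩ ≈ 2.60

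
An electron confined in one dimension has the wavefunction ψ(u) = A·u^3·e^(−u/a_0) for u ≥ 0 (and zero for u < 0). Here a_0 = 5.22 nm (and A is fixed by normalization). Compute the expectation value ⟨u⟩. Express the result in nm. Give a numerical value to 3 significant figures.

The expectation value is the |ψ|²-weighted average of u: ∫ u|ψ|² du.
The ratio of the moment integral to the normalization integral gives ⟨u⟩ = 7·a_0/2.
With a_0 = 5.22, ⟨u⟩ = 18.27.

⟨u⟩ ≈ 18.3 nm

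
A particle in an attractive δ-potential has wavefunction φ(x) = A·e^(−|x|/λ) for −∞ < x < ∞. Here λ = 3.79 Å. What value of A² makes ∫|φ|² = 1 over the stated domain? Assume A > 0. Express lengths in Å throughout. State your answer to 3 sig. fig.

We need A² ∫|f|² dx = 1, taking the integral from −∞ to ∞.
The integral (without the A² prefactor) comes out to λ.
So A² = (λ)^(−1).
Plugging in λ = 3.79 yields A = 0.5137.

A^2 ≈ 0.264 Å^(-1)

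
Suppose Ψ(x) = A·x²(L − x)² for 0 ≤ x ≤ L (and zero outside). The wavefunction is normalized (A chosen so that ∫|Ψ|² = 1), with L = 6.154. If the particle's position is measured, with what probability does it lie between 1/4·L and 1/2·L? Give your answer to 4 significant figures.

P ≈ 0.4511

|Ψ|² is the probability density, so P = ∫_{1/4·L}^{1/2·L} |Ψ|² dx.
With A² fixed by ∫|Ψ|² = 1, i.e. A² = (L^9/630)^(−1), substitute and integrate.
Let u = x/L; then A² and the length scale cancel, so P = ∫_{1/4}^{1/2} u^4·(1 - u)^4 du ÷ ∫_{0}^{1} u^4·(1 - u)^4 du.
An antiderivative of u^4·(1 - u)^4 is u^5·(70·u^4 - 315·u^3 + 540·u^2 - 420·u + 126)/630; evaluating from 1/4 to 1/2 gives ≈ 0.000715988, while the full integral is 1/630.
This works out to P = 0.45107.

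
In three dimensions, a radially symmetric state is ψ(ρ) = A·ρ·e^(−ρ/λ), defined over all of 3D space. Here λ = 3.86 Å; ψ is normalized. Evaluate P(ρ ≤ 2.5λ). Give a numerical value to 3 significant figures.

With dV = 4πρ²dρ, the probability is ∫|ψ|² dV over ρ ≤ 2.5λ.
A² is fixed by ∫₀^∞ 4πρ²|ψ|² dρ = 1, i.e. A² = (3·π·λ^5)^(−1).
Let u = ρ/λ; then A², 4π and the length scale all cancel, so P = ∫_{0}^{2.5} u^4·e^(-2·u) du ÷ ∫_{0}^{∞} u^4·e^(-2·u) du.
With ∫ u^4·e^(-2·u) du = -(u^4/2 + u^3 + 3·u^2/2 + 3·u/2 + 3/4)·e^(-2·u) + C, the region integral is 3/4 - 1569·e^(-5)/32 and the full one is 3/4.
Taking the ratio yields P = 0.5595.

P ≈ 0.560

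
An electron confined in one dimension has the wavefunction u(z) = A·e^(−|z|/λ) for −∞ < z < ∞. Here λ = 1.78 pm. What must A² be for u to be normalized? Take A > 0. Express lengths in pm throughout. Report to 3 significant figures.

A^2 ≈ 0.562 pm^(-1)

Require ∫ |u|² dz = 1 over the whole domain.
Recall ∫₀^∞ z^m e^(−z/β) dz = m!·β^(m+1), carrying out the integral gives A² · λ.
Hence A² = 1/[λ].
Plugging in λ = 1.78 yields A = 0.7495.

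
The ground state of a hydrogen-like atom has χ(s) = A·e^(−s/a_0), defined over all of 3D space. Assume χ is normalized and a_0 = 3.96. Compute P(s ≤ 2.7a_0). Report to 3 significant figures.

Integrate the radial probability density 4πs²|χ|² over s ≤ 2.7a_0.
The full normalization integral is A²·[π·a_0^3] = 1, fixing A².
In terms of u = s/a_0 (A², 4π and the length scale all cancel between numerator and denominator), P = [∫_{0}^{2.7} u^2·e^(-2·u) du] / [∫_{0}^{∞} u^2·e^(-2·u) du].
An antiderivative of u^2·e^(-2·u) is -(2·u^2 + 2·u + 1)·e^(-2·u)/4; evaluating from 0 to 2.7 gives 1/4 - 1049·e^(-27/5)/200, while the full integral is 1/4.
Taking the ratio yields P = 0.9052.

P ≈ 0.905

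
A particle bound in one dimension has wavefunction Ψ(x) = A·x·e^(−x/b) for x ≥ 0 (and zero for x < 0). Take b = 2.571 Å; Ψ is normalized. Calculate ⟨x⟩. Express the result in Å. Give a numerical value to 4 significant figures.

The expectation value is the |Ψ|²-weighted average of x: ∫ x|Ψ|² dx.
Using ∫₀^∞ xⁿ e^(−αx) dx = n!/αⁿ⁺¹, the ratio of the moment integral to the normalization integral gives ⟨x⟩ = 3·b/2.
With b = 2.571, ⟨x⟩ = 3.8565.

⟨x⟩ ≈ 3.857 Å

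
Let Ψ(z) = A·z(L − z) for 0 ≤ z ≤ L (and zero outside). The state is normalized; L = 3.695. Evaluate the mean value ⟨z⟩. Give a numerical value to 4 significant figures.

The expectation value is the |Ψ|²-weighted average of z: ∫ z|Ψ|² dz.
Evaluating both integrals, ⟨z⟩ = L/2.
With L = 3.695, ⟨z⟩ = 1.8475.

⟨z⟩ ≈ 1.848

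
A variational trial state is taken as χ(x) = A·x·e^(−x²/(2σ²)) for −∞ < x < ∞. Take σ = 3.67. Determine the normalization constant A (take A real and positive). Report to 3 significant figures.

A ≈ 0.151

We need A² ∫|f|² dx = 1, taking the integral from −∞ to ∞.
Using the Gaussian integral ∫_{−∞}^{∞} e^(−αx²) dx = √(π/α), the integral (without the A² prefactor) comes out to √(π)·σ^3/2.
Setting this equal to 1 gives A² = 1/(√(π)·σ^3/2).
With σ = 3.67: A² = 0.02283 and A = 0.1511.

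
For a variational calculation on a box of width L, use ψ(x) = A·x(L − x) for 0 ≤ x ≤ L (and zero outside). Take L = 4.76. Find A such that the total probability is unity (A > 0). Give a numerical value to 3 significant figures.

The normalization condition is ∫|ψ|² dx = 1 from 0 to L.
With ψ = A·x(L − x), the integral evaluates to A²·[L^5/30].
Setting this equal to 1 gives A² = 1/(L^5/30).
Substituting L = 4.76 gives A² = 0.01228, so A = 0.1108.

A ≈ 0.111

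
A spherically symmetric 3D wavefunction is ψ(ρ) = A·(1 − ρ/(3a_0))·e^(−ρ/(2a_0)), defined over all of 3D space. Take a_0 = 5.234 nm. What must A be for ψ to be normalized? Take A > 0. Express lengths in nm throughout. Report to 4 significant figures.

A ≈ 0.02885 nm^(-3/2)

Require ∫ |ψ|² 4πρ² dρ = 1 over the whole domain.
(Spherical symmetry: dV = 4πρ² dρ.)
Recall ∫₀^∞ ρ^m e^(−ρ/β) dρ = m!·β^(m+1), ∫|ψ|² 4πρ² dρ = A²·(8·π·a_0^3/3).
Substituting a_0 = 5.234 gives A² = 0.00083249, so A = 0.028853.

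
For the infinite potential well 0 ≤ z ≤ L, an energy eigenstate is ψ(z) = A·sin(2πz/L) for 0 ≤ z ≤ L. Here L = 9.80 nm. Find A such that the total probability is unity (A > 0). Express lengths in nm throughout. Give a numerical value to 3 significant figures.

A ≈ 0.452 nm^(-1/2)

Normalization requires ∫|ψ|² dz = 1, integrated from 0 to L.
With ∫₀^L sin²(nπz/L) dz = L/2, with ψ = A·sin(2πz/L), the integral evaluates to A²·[L/2].
Setting this equal to 1 gives A² = 1/(L/2).
Plugging in L = 9.80 yields A = 0.4518.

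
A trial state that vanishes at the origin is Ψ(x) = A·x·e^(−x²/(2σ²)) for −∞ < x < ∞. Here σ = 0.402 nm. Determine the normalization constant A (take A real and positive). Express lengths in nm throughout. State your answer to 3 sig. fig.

Normalization requires ∫|Ψ|² dx = 1, integrated from −∞ to ∞.
With ∫_{−∞}^{∞} x^(2m) e^(−αx²) dx = (2m−1)!!·√π / (2^m α^(m+1/2)), ∫|Ψ|² dx = A²·(√(π)·σ^3/2).
So A² = (√(π)·σ^3/2)^(−1).
Substituting σ = 0.402 gives A² = 17.37, so A = 4.168.

A ≈ 4.17 nm^(-3/2)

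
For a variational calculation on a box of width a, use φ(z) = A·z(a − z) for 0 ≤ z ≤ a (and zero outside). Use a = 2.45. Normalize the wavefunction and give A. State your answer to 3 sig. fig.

Require ∫ |φ|² dz = 1 over the whole domain.
∫|φ|² dz = A²·(a^5/30).
So A² = (a^5/30)^(−1).
Plugging in a = 2.45 yields A = 0.5830.

A ≈ 0.583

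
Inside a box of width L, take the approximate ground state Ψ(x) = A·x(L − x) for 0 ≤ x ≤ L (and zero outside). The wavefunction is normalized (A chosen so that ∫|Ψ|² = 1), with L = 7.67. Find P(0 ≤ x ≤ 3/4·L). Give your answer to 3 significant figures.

P = ∫_{0}^{3/4·L} |Ψ(x)|² dx.
The normalization integral ∫|Ψ|²dx over the whole domain equals L^5/30·A², and A² cancels in the ratio.
Let u = x/L; then A² and the length scale cancel, so P = ∫_{0}^{3/4} u^2·(1 - u)^2 du ÷ ∫_{0}^{1} u^2·(1 - u)^2 du.
With ∫ u^2·(1 - u)^2 du = u^3·(6·u^2 - 15·u + 10)/30 + C, the region integral is 153/5120 and the full one is 1/30.
Evaluating gives P = 459/512.

P ≈ 0.896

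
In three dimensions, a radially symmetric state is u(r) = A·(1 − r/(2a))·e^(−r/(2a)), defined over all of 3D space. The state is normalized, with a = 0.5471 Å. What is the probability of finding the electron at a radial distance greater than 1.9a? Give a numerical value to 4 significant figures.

With dV = 4πr²dr, the probability is ∫|u|² dV over r > 1.9a.
The full normalization integral is A²·[8·π·a^3] = 1, fixing A².
Let t = r/a; then A², 4π and the length scale all cancel, so P = ∫_{1.9}^{∞} t^2·(1 - t/2)^2·e^(-t) dt ÷ ∫_{0}^{∞} t^2·(1 - t/2)^2·e^(-t) dt.
With ∫ t^2·(1 - t/2)^2·e^(-t) dt = -(t^4/4 + t^2 + 2·t + 2)·e^(-t) + C, the region integral is ≈ 1.89474 and the full one is 2.
Taking the ratio yields P = 0.94737.

P ≈ 0.9474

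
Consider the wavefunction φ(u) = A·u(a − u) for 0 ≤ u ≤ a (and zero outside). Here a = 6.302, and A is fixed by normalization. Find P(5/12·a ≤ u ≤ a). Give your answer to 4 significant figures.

P = ∫_{5/12·a}^{a} |φ(u)|² du.
With A² fixed by ∫|φ|² = 1, i.e. A² = (a^5/30)^(−1), substitute and integrate.
In terms of t = u/a (A² and the length scale cancel between numerator and denominator), P = [∫_{5/12}^{1} t^2·(1 - t)^2 dt] / [∫_{0}^{1} t^2·(1 - t)^2 dt].
Using ∫ t^2·(1 - t)^2 dt = t^3·(6·t^2 - 15·t + 10)/30, the numerator is ≈ 0.0217794 and the denominator is 1/30.
This works out to P = 0.65338.

P ≈ 0.6534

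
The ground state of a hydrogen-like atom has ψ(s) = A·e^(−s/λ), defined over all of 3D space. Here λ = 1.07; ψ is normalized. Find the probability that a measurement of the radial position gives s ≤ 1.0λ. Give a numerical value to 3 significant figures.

P ≈ 0.323

Integrate the radial probability density 4πs²|ψ|² over s ≤ 1.0λ.
A² is fixed by ∫₀^∞ 4πs²|ψ|² ds = 1, i.e. A² = (π·λ^3)^(−1).
In terms of u = s/λ (A², 4π and the length scale all cancel between numerator and denominator), P = [∫_{0}^{1.0} u^2·e^(-2·u) du] / [∫_{0}^{∞} u^2·e^(-2·u) du].
With ∫ u^2·e^(-2·u) du = -(2·u^2 + 2·u + 1)·e^(-2·u)/4 + C, the region integral is 1/4 - 5·e^(-2)/4 and the full one is 1/4.
Taking the ratio yields P = 0.3233.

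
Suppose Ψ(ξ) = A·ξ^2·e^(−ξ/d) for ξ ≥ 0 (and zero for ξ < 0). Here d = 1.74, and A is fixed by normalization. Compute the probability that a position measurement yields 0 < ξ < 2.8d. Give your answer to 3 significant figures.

P ≈ 0.658

The probability is P = ∫ |Ψ|² dξ over [0, 2.8d].
Since A² = 1/(3·d^5/4), this is the region integral divided by the full normalization integral.
Let u = ξ/d; then A² and the length scale cancel, so P = ∫_{0}^{2.8} u^4·e^(-2·u) du ÷ ∫_{0}^{∞} u^4·e^(-2·u) du.
With ∫ u^4·e^(-2·u) du = -(u^4/2 + u^3 + 3·u^2/2 + 3·u/2 + 3/4)·e^(-2·u) + C, the region integral is ≈ 0.49339 and the full one is 3/4.
Taking the ratio, P = 0.6578.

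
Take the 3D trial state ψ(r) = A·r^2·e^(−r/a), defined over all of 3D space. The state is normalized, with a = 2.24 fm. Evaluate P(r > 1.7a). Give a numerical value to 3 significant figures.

P ≈ 0.942

P = ∫ |ψ|² 4πr² dr over r > 1.7a.
A² is fixed by ∫₀^∞ 4πr²|ψ|² dr = 1, i.e. A² = (45·π·a^7/2)^(−1).
Let u = r/a; then A², 4π and the length scale all cancel, so P = ∫_{1.7}^{∞} u^6·e^(-2·u) du ÷ ∫_{0}^{∞} u^6·e^(-2·u) du.
Using ∫ u^6·e^(-2·u) du = -(4·u^6 + 12·u^5 + 30·u^4 + 60·u^3 + 90·u^2 + 90·u + 45)·e^(-2·u)/8, the numerator is ≈ 5.2996 and the denominator is 45/8.
Taking the ratio yields P = 0.9421.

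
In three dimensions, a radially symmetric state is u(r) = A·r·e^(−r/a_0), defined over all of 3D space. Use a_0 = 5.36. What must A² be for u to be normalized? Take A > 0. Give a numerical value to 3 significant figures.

Require ∫ |u|² 4πr² dr = 1 over the whole domain.
In 3D with spherical symmetry the volume element is 4πr² dr.
Using ∫₀^∞ rⁿ e^(−αr) dr = n!/αⁿ⁺¹, the integral (without the A² prefactor) comes out to 3·π·a_0^5.
So A² = (3·π·a_0^5)^(−1).
Substituting a_0 = 5.36 gives A² = 0.00002398, so A = 0.004897.

A^2 ≈ 0.0000240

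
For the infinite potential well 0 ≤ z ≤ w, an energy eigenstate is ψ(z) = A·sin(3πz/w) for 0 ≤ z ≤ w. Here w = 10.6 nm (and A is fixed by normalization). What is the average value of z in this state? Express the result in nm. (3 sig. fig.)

⟨z⟩ ≈ 5.30 nm

⟨z⟩ = ∫ z |ψ|² dz over the full domain.
With ∫₀^w sin²(nπz/w) dz = w/2, evaluating both integrals, ⟨z⟩ = w/2.
With w = 10.6, ⟨z⟩ = 5.300.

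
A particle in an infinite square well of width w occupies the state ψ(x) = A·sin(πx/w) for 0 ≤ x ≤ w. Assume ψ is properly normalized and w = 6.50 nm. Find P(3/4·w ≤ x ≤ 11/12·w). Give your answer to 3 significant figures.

P = ∫_{3/4·w}^{11/12·w} |ψ(x)|² dx.
With A² fixed by ∫|ψ|² = 1, i.e. A² = (w/2)^(−1), substitute and integrate.
Let u = x/w; then A² and the length scale cancel, so P = ∫_{3/4}^{11/12} sin(π·u)^2 du ÷ ∫_{0}^{1} sin(π·u)^2 du.
With ∫ sin(π·u)^2 du = u/2 - sin(2·π·u)/(4·π) + C, the region integral is 1/12 - 1/(8·π) and the full one is 1/2.
Taking the ratio, P = (-3 + 2·π)/(12·π).

P ≈ 0.0871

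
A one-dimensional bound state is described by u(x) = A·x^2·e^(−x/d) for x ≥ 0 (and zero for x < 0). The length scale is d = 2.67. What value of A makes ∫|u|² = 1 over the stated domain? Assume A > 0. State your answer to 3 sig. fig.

Normalization requires ∫|u|² dx = 1, integrated from 0 to ∞.
Recall ∫₀^∞ x^m e^(−x/β) dx = m!·β^(m+1), ∫|u|² dx = A²·(3·d^5/4).
Substituting d = 2.67 gives A² = 0.009826, so A = 0.09913.

A ≈ 0.0991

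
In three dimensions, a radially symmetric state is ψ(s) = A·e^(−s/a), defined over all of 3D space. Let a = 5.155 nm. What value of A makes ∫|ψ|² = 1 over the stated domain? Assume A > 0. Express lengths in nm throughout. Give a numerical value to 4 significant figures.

Normalization requires ∫|ψ|² 4πs² ds = 1, integrated from 0 to ∞.
(Spherical symmetry: dV = 4πs² ds.)
Using ∫₀^∞ sⁿ e^(−αs) ds = n!/αⁿ⁺¹, the integral (without the A² prefactor) comes out to π·a^3.
Hence A² = 1/[π·a^3].
Plugging in a = 5.155 yields A = 0.048204.

A ≈ 0.04820 nm^(-3/2)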